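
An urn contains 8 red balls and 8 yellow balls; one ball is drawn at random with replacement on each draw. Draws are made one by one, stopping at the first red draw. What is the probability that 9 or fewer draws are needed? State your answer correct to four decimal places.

0.9980

Y = number of draws to the first success; geometric, p = 0.50.
P(Y ≤ 9) = 1 − (1−p)^9 = 1 − 0.001953 = 0.998047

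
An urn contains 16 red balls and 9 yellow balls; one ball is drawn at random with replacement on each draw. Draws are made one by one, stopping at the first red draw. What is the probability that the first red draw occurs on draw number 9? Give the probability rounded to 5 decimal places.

0.00018

Geometric (trials to first success), p = 0.64.
P(Y = 9) = (1−p)^8 · p = 0.00028211 · 0.64 = 0.0001806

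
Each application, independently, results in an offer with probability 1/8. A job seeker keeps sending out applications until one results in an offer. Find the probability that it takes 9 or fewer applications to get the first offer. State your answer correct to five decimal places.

0.69934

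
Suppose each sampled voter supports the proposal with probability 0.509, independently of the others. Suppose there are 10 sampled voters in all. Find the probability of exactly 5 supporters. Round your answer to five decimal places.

0.24570

X ~ Binomial(n=10, p=0.509).
P(X=5) = C(10,5) · p^5 · (1−p)^5
= 252 · 0.034166 · 0.028537 = 0.2456953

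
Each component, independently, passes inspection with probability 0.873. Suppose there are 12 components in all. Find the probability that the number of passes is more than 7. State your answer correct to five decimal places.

0.98794

X ~ Binomial(12, 0.873); P(X ≥ 8) = Σ C(12,k) p^k (1−p)^(12−k) over k:
  k=8: C(12,8)·0.873^8·0.127^4 = 0.0434444
  k=9: C(12,9)·0.873^9·0.127^3 = 0.1327278
  k=10: C(12,10)·0.873^10·0.127^2 = 0.2737120
  k=11: C(12,11)·0.873^11·0.127^1 = 0.3420910
  k=12: C(12,12)·0.873^12·0.127^0 = 0.1959616
Total = 0.9879368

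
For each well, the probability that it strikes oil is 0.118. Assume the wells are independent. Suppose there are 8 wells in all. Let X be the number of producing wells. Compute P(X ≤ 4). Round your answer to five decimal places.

X ~ Binomial(8, 0.118); P(X ≤ 4) = Σ C(8,k) p^k (1−p)^(8−k) over k:
  k=0: C(8,0)·0.118^0·0.882^8 = 0.3662256
  k=1: C(8,1)·0.118^1·0.882^7 = 0.3919693
  k=2: C(8,2)·0.118^2·0.882^6 = 0.1835412
  k=3: C(8,3)·0.118^3·0.882^5 = 0.0491108
  k=4: C(8,4)·0.118^4·0.882^4 = 0.0082130
Total = 0.9990599

0.99906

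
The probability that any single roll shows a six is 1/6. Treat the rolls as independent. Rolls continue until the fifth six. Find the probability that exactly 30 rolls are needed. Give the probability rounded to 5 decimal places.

0.03202

Y = trial on which the fifth success occurs; negative binomial, r=5, p=0.166667.
P(Y=30) = C(29,4) · p^5 · (1−p)^25
= 23751 · 0.0001286 · 0.010483 = 0.0320180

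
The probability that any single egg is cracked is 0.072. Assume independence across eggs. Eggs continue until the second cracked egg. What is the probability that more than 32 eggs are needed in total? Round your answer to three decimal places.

0.319

Needing more than 32 eggs ⇔ fewer than 2 successes in the first 32. With X ~ Binomial(32, 0.072), P(Y > 32) = P(X ≤ 1).
  k=0: C(32,0)·0.072^0·0.928^32 = 0.09152
  k=1: C(32,1)·0.072^1·0.928^31 = 0.22723
P(X ≤ 1) = 0.31876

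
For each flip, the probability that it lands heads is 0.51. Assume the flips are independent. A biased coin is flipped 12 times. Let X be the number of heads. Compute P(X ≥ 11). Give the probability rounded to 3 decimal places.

0.004

X ~ Binomial(12, 0.51); P(X ≥ 11) = Σ C(12,k) p^k (1−p)^(12−k) over k:
  k=11: C(12,11)·0.51^11·0.49^1 = 0.00357
  k=12: C(12,12)·0.51^12·0.49^0 = 0.00031
Total = 0.00388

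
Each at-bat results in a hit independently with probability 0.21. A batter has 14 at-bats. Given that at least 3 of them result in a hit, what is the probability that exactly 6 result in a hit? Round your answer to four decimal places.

X ~ Binomial(14, 0.21). Want P(X=6 | X≥3) = P(X=6) / P(X≥3).
P(X=6) = C(14,6)·0.21^6·0.79^8 = 0.039074
P(X≥3) = 1 − 0.036879 − 0.137246 − 0.237140 = 0.588735
Ratio = 0.039074 / 0.588735 = 0.066369

0.0664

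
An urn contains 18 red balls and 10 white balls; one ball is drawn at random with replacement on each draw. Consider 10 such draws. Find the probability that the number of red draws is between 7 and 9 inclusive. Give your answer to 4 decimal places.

X ~ Binomial(10, 0.642857); P(7 ≤ X ≤ 9) = Σ C(10,k) p^k (1−p)^(10−k) over k:
  k=7: C(10,7)·0.642857^7·0.357143^3 = 0.248032
  k=8: C(10,8)·0.642857^8·0.357143^2 = 0.167422
  k=9: C(10,9)·0.642857^9·0.357143^1 = 0.066969
Total = 0.482423

0.4824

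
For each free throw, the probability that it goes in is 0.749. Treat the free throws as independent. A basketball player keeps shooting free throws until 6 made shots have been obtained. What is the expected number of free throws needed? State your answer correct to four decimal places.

Y = total free throws until the sixth success; negative binomial with r=6, p=0.749.
E[Y] = r / p = 6 / 0.749 = 8.010681

8.0107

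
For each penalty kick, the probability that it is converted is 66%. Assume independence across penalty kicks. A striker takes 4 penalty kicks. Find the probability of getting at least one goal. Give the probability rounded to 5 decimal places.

P(at least one) = 1 − P(none) = 1 − (1 − 0.66)^4
= 1 − 0.0133634 = 0.9866366

0.98664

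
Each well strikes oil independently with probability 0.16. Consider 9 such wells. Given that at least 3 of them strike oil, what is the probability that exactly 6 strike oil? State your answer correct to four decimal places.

X ~ Binomial(9, 0.16). Want P(X=6 | X≥3) = P(X=6) / P(X≥3).
P(X=6) = C(9,6)·0.16^6·0.84^3 = 0.000835
P(X≥3) = 1 − 0.208216 − 0.356941 − 0.271955 = 0.162888
Ratio = 0.000835 / 0.162888 = 0.005128

0.0051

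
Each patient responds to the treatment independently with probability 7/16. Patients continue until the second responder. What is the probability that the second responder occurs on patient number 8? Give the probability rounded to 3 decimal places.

Y = trial on which the second success occurs; negative binomial, r=2, p=0.4375.
P(Y=8) = C(7,1) · p^2 · (1−p)^6
= 7 · 0.19141 · 0.031676 = 0.04244

0.042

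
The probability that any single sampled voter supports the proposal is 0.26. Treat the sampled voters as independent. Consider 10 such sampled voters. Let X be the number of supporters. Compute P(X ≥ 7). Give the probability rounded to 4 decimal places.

0.0045

X ~ Binomial(10, 0.26); P(X ≥ 7) = Σ C(10,k) p^k (1−p)^(10−k) over k:
  k=7: C(10,7)·0.26^7·0.74^3 = 0.003906
  k=8: C(10,8)·0.26^8·0.74^2 = 0.000515
  k=9: C(10,9)·0.26^9·0.74^1 = 0.000040
  k=10: C(10,10)·0.26^10·0.74^0 = 0.000001
Total = 0.004462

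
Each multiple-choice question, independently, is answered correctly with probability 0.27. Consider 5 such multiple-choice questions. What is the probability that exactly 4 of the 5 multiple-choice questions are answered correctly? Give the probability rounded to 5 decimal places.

0.01940

X ~ Binomial(n=5, p=0.27).
P(X=4) = C(5,4) · p^4 · (1−p)^1
= 5 · 0.0053144 · 0.73 = 0.0193976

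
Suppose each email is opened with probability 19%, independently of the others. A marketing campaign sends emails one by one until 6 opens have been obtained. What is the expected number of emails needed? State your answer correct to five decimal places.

31.57895

Y = total emails until the sixth success; negative binomial with r=6, p=0.19.
E[Y] = r / p = 6 / 0.19 = 31.5789474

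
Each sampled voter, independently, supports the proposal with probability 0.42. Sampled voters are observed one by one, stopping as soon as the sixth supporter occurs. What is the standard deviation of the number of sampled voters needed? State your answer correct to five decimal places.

Y = total sampled voters until the sixth success; negative binomial with r=6, p=0.42.
SD(Y) = √[r(1−p)/p²] = √(19.7278912) = 4.4416091

4.44161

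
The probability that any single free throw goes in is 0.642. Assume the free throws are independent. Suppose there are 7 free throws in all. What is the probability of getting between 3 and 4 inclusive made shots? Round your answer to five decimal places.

X ~ Binomial(7, 0.642); P(3 ≤ X ≤ 4) = Σ C(7,k) p^k (1−p)^(7−k) over k:
  k=3: C(7,3)·0.642^3·0.358^4 = 0.1521266
  k=4: C(7,4)·0.642^4·0.358^3 = 0.2728081
Total = 0.4249347

0.42493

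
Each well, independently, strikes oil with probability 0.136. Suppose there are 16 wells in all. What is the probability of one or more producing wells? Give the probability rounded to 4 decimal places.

P(at least one) = 1 − P(none) = 1 − (1 − 0.136)^16
= 1 − 0.096432 = 0.903568

0.9036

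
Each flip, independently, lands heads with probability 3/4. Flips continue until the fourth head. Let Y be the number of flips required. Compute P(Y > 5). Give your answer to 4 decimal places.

0.3672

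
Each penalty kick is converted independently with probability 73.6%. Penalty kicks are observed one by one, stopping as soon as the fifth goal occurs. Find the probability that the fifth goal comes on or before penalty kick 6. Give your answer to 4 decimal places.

0.5010

Finishing within 6 penalty kicks ⇔ at least 5 successes in the first 6. With X ~ Binomial(6, 0.736), P(Y ≤ 6) = 1 − P(X ≤ 4).
  k=0: C(6,0)·0.736^0·0.264^6 = 0.000339
  k=1: C(6,1)·0.736^1·0.264^5 = 0.005663
  k=2: C(6,2)·0.736^2·0.264^4 = 0.039470
  k=3: C(6,3)·0.736^3·0.264^3 = 0.146715
  k=4: C(6,4)·0.736^4·0.264^2 = 0.306768
1 − 0.498955 = 0.501045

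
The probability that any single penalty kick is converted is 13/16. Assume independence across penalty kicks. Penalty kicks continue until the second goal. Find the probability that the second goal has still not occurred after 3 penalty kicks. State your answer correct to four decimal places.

Needing more than 3 penalty kicks ⇔ fewer than 2 successes in the first 3. With X ~ Binomial(3, 0.8125), P(Y > 3) = P(X ≤ 1).
  k=0: C(3,0)·0.8125^0·0.1875^3 = 0.006592
  k=1: C(3,1)·0.8125^1·0.1875^2 = 0.085693
P(X ≤ 1) = 0.092285

0.0923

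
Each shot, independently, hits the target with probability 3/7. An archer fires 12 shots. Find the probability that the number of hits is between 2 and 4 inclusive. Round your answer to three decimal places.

0.347

X ~ Binomial(12, 0.428571); P(2 ≤ X ≤ 4) = Σ C(12,k) p^k (1−p)^(12−k) over k:
  k=2: C(12,2)·0.428571^2·0.571429^10 = 0.04500
  k=3: C(12,3)·0.428571^3·0.571429^9 = 0.11250
  k=4: C(12,4)·0.428571^4·0.571429^8 = 0.18984
Total = 0.34734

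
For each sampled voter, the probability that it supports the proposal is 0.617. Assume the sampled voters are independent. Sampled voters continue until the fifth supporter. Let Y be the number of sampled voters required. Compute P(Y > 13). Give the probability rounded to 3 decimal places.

0.024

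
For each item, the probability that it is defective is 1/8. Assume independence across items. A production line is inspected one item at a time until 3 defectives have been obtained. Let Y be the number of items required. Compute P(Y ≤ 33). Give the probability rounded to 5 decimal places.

Finishing within 33 items ⇔ at least 3 successes in the first 33. With X ~ Binomial(33, 0.125), P(Y ≤ 33) = 1 − P(X ≤ 2).
  k=0: C(33,0)·0.125^0·0.875^33 = 0.0121974
  k=1: C(33,1)·0.125^1·0.875^32 = 0.0575018
  k=2: C(33,2)·0.125^2·0.875^31 = 0.1314327
1 − 0.2011319 = 0.7988681

0.79887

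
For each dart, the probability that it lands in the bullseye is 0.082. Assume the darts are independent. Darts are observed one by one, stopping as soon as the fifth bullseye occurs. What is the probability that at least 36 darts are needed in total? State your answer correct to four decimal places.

Needing more than 35 darts ⇔ fewer than 5 successes in the first 35. With X ~ Binomial(35, 0.082), P(Y > 35) = P(X ≤ 4).
  k=0: C(35,0)·0.082^0·0.918^35 = 0.050060
  k=1: C(35,1)·0.082^1·0.918^34 = 0.156507
  k=2: C(35,2)·0.082^2·0.918^33 = 0.237658
  k=3: C(35,3)·0.082^3·0.918^32 = 0.233516
  k=4: C(35,4)·0.082^4·0.918^31 = 0.166870
P(X ≤ 4) = 0.844612

0.8446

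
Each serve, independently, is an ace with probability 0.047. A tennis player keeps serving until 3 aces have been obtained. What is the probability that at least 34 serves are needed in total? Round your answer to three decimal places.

0.799

Needing more than 33 serves ⇔ fewer than 3 successes in the first 33. With X ~ Binomial(33, 0.047), P(Y > 33) = P(X ≤ 2).
  k=0: C(33,0)·0.047^0·0.953^33 = 0.20420
  k=1: C(33,1)·0.047^1·0.953^32 = 0.33234
  k=2: C(33,2)·0.047^2·0.953^31 = 0.26225
P(X ≤ 2) = 0.79879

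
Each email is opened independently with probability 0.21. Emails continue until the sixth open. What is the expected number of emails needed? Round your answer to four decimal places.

Y = total emails until the sixth success; negative binomial with r=6, p=0.21.
E[Y] = r / p = 6 / 0.21 = 28.571429

28.5714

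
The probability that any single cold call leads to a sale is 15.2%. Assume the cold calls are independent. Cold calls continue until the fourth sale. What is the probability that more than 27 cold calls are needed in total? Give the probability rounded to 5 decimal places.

Needing more than 27 cold calls ⇔ fewer than 4 successes in the first 27. With X ~ Binomial(27, 0.152), P(Y > 27) = P(X ≤ 3).
  k=0: C(27,0)·0.152^0·0.848^27 = 0.0116597
  k=1: C(27,1)·0.152^1·0.848^26 = 0.0564286
  k=2: C(27,2)·0.152^2·0.848^25 = 0.1314894
  k=3: C(27,3)·0.152^3·0.848^24 = 0.1964071
P(X ≤ 3) = 0.3959848

0.39598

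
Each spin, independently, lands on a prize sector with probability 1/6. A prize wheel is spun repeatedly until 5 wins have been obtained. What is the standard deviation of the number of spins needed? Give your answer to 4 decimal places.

12.2474

Y = total spins until the fifth success; negative binomial with r=5, p=0.166667.
SD(Y) = √[r(1−p)/p²] = √(150.000000) = 12.247449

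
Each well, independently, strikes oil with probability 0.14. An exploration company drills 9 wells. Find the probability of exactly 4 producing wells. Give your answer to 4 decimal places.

0.0228

X ~ Binomial(n=9, p=0.14).
P(X=4) = C(9,4) · p^4 · (1−p)^5
= 126 · 0.00038416 · 0.47043 = 0.022771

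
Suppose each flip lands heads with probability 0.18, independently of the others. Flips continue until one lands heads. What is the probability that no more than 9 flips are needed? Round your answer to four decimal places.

Y = number of flips to the first success; geometric, p = 0.18.
P(Y ≤ 9) = 1 − (1−p)^9 = 1 − 0.167620 = 0.832380

0.8324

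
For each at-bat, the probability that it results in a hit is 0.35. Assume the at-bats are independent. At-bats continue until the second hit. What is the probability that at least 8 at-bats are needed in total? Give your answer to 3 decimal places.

0.234

Needing more than 7 at-bats ⇔ fewer than 2 successes in the first 7. With X ~ Binomial(7, 0.35), P(Y > 7) = P(X ≤ 1).
  k=0: C(7,0)·0.35^0·0.65^7 = 0.04902
  k=1: C(7,1)·0.35^1·0.65^6 = 0.18478
P(X ≤ 1) = 0.23380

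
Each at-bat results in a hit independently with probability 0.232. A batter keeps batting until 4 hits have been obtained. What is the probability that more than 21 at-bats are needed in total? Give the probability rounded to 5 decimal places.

0.24723

Needing more than 21 at-bats ⇔ fewer than 4 successes in the first 21. With X ~ Binomial(21, 0.232), P(Y > 21) = P(X ≤ 3).
  k=0: C(21,0)·0.232^0·0.768^21 = 0.0039137
  k=1: C(21,1)·0.232^1·0.768^20 = 0.0248274
  k=2: C(21,2)·0.232^2·0.768^19 = 0.0749995
  k=3: C(21,3)·0.232^3·0.768^18 = 0.1434887
P(X ≤ 3) = 0.2472293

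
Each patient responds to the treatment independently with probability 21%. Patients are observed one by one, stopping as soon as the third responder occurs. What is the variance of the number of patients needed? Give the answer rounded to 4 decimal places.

53.7415

Y = total patients until the third success; negative binomial with r=3, p=0.21.
Var(Y) = r(1−p)/p² = 3·0.79 / 0.21² = 53.741497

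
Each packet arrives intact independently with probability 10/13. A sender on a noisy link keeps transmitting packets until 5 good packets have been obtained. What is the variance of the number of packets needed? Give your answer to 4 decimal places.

Y = total packets until the fifth success; negative binomial with r=5, p=0.769231.
Var(Y) = r(1−p)/p² = 5·0.230769 / 0.769231² = 1.950000

1.9500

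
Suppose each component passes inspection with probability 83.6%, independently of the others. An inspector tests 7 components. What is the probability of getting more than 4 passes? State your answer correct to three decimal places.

0.908

X ~ Binomial(7, 0.836); P(X ≥ 5) = Σ C(7,k) p^k (1−p)^(7−k) over k:
  k=5: C(7,5)·0.836^5·0.164^2 = 0.23064
  k=6: C(7,6)·0.836^6·0.164^1 = 0.39190
  k=7: C(7,7)·0.836^7·0.164^0 = 0.28539
Total = 0.90794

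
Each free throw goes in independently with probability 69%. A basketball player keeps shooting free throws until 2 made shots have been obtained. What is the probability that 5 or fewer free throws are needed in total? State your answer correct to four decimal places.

0.9653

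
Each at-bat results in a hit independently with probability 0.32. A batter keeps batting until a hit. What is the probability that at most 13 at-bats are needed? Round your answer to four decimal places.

Y = number of at-bats to the first success; geometric, p = 0.32.
P(Y ≤ 13) = 1 − (1−p)^13 = 1 − 0.006647 = 0.993353

0.9934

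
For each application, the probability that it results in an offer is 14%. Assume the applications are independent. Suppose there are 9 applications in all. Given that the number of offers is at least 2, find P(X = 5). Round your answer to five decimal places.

0.01014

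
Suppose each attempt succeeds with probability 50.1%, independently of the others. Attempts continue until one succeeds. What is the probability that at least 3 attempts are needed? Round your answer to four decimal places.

Y = number of attempts to the first success; geometric, p = 0.501.
P(Y > 2) = P(first 2 all fail) = (1−p)^2 = 0.249001

0.2490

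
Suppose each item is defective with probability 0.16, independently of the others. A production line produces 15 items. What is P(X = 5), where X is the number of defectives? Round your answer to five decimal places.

X ~ Binomial(n=15, p=0.16).
P(X=5) = C(15,5) · p^5 · (1−p)^10
= 3003 · 0.00010486 · 0.1749 = 0.0550742

0.05507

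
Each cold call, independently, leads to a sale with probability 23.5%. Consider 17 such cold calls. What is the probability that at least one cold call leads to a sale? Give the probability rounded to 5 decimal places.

P(at least one) = 1 − P(none) = 1 − (1 − 0.235)^17
= 1 − 0.0105255 = 0.9894745

0.98947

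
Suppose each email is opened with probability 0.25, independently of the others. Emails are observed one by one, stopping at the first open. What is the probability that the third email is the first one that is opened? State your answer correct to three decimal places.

0.141

Geometric (trials to first success), p = 0.25.
P(Y = 3) = (1−p)^2 · p = 0.5625 · 0.25 = 0.14062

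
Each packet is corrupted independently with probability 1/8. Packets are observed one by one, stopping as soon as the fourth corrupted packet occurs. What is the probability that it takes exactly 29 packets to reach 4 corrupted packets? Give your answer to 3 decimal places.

0.028

Y = trial on which the fourth success occurs; negative binomial, r=4, p=0.125.
P(Y=29) = C(28,3) · p^4 · (1−p)^25
= 3276 · 0.00024414 · 0.035498 = 0.02839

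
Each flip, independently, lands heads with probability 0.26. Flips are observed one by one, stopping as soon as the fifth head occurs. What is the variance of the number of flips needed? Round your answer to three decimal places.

Y = total flips until the fifth success; negative binomial with r=5, p=0.26.
Var(Y) = r(1−p)/p² = 5·0.74 / 0.26² = 54.73373

54.734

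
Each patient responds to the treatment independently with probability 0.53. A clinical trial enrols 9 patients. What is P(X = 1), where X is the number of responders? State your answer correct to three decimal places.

0.011

X ~ Binomial(n=9, p=0.53).
P(X=1) = C(9,1) · p^1 · (1−p)^8
= 9 · 0.53 · 0.0023811 = 0.01136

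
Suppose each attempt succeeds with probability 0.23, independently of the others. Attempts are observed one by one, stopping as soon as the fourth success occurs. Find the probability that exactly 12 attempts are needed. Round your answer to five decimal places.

0.05706

Y = trial on which the fourth success occurs; negative binomial, r=4, p=0.23.
P(Y=12) = C(11,3) · p^4 · (1−p)^8
= 165 · 0.0027984 · 0.12357 = 0.0570586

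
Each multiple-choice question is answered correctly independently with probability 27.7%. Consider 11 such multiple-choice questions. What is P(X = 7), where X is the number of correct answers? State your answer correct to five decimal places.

0.01128

X ~ Binomial(n=11, p=0.277).
P(X=7) = C(11,7) · p^7 · (1−p)^4
= 330 · 0.00012513 · 0.27325 = 0.0112830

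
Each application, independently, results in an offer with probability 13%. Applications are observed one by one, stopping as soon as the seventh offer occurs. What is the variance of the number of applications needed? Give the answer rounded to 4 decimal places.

Y = total applications until the seventh success; negative binomial with r=7, p=0.13.
Var(Y) = r(1−p)/p² = 7·0.87 / 0.13² = 360.355030

360.3550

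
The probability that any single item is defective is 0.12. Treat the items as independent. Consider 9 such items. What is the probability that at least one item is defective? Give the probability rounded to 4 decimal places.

P(at least one) = 1 − P(none) = 1 − (1 − 0.12)^9
= 1 − 0.316478 = 0.683522

0.6835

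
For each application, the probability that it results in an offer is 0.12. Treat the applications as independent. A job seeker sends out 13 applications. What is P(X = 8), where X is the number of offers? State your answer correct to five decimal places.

X ~ Binomial(n=13, p=0.12).
P(X=8) = C(13,8) · p^8 · (1−p)^5
= 1287 · 4.2998e-08 · 0.52773 = 0.0000292

0.00003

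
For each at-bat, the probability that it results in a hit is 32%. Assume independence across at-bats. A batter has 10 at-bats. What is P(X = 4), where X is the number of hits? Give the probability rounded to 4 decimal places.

X ~ Binomial(n=10, p=0.32).
P(X=4) = C(10,4) · p^4 · (1−p)^6
= 210 · 0.010486 · 0.098867 = 0.217707

0.2177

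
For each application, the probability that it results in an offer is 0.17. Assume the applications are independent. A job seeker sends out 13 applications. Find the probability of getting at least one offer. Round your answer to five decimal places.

P(at least one) = 1 − P(none) = 1 − (1 − 0.17)^13
= 1 − 0.0887187 = 0.9112813

0.91128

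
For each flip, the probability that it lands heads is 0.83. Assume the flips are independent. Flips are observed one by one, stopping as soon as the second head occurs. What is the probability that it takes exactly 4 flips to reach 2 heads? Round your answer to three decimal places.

0.060

Y = trial on which the second success occurs; negative binomial, r=2, p=0.83.
P(Y=4) = C(3,1) · p^2 · (1−p)^2
= 3 · 0.6889 · 0.0289 = 0.05973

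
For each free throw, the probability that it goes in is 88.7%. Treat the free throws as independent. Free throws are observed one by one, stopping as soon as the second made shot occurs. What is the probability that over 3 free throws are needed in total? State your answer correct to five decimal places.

0.03542

Needing more than 3 free throws ⇔ fewer than 2 successes in the first 3. With X ~ Binomial(3, 0.887), P(Y > 3) = P(X ≤ 1).
  k=0: C(3,0)·0.887^0·0.113^3 = 0.0014429
  k=1: C(3,1)·0.887^1·0.113^2 = 0.0339783
P(X ≤ 1) = 0.0354212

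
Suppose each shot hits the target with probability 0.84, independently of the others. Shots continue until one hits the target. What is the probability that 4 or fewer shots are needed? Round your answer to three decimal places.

0.999

Y = number of shots to the first success; geometric, p = 0.84.
P(Y ≤ 4) = 1 − (1−p)^4 = 1 − 0.00066 = 0.99934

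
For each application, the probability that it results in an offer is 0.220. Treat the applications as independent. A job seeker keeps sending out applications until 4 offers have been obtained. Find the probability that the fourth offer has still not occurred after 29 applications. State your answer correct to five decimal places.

0.09168

Needing more than 29 applications ⇔ fewer than 4 successes in the first 29. With X ~ Binomial(29, 0.22), P(Y > 29) = P(X ≤ 3).
  k=0: C(29,0)·0.22^0·0.78^29 = 0.0007426
  k=1: C(29,1)·0.22^1·0.78^28 = 0.0060739
  k=2: C(29,2)·0.22^2·0.78^27 = 0.0239842
  k=3: C(29,3)·0.22^3·0.78^26 = 0.0608830
P(X ≤ 3) = 0.0916838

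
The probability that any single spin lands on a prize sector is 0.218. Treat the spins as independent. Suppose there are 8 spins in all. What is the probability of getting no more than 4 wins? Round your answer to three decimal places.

0.985

X ~ Binomial(8, 0.218); P(X ≤ 4) = Σ C(8,k) p^k (1−p)^(8−k) over k:
  k=0: C(8,0)·0.218^0·0.782^8 = 0.13985
  k=1: C(8,1)·0.218^1·0.782^7 = 0.31188
  k=2: C(8,2)·0.218^2·0.782^6 = 0.30431
  k=3: C(8,3)·0.218^3·0.782^5 = 0.16966
  k=4: C(8,4)·0.218^4·0.782^4 = 0.05912
Total = 0.98483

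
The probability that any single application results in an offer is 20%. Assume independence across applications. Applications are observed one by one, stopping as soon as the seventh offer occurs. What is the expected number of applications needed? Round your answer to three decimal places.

Y = total applications until the seventh success; negative binomial with r=7, p=0.20.
E[Y] = r / p = 7 / 0.20 = 35.00000

35.000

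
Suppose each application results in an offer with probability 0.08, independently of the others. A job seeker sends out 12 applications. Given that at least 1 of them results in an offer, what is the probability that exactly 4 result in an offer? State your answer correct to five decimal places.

0.01646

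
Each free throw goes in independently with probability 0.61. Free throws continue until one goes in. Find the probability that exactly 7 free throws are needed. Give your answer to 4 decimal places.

Geometric (trials to first success), p = 0.61.
P(Y = 7) = (1−p)^6 · p = 0.0035187 · 0.61 = 0.002146

0.0021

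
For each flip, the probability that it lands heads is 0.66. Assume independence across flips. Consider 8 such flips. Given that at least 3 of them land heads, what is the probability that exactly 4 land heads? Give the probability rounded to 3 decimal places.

0.181

X ~ Binomial(8, 0.66). Want P(X=4 | X≥3) = P(X=4) / P(X≥3).
P(X=4) = C(8,4)·0.66^4·0.34^4 = 0.17750
P(X≥3) = 1 − 0.00018 − 0.00277 − 0.01884 = 0.97821
Ratio = 0.17750 / 0.97821 = 0.18145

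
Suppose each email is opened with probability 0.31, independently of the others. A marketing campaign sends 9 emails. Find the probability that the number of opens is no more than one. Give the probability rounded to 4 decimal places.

X ~ Binomial(9, 0.31); P(X ≤ 1) = Σ C(9,k) p^k (1−p)^(9−k) over k:
  k=0: C(9,0)·0.31^0·0.69^9 = 0.035452
  k=1: C(9,1)·0.31^1·0.69^8 = 0.143350
Total = 0.178802

0.1788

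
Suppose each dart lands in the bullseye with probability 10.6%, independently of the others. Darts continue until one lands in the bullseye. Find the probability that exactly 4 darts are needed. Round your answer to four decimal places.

0.0757

Geometric (trials to first success), p = 0.106.
P(Y = 4) = (1−p)^3 · p = 0.71452 · 0.106 = 0.075739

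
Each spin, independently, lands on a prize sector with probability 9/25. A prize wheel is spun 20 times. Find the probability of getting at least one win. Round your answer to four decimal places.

0.9999

P(at least one) = 1 − P(none) = 1 − (1 − 0.36)^20
= 1 − 0.000133 = 0.999867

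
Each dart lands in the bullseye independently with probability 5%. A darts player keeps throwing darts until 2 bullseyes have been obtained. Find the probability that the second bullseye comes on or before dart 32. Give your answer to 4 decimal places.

0.4800

Finishing within 32 darts ⇔ at least 2 successes in the first 32. With X ~ Binomial(32, 0.05), P(Y ≤ 32) = 1 − P(X ≤ 1).
  k=0: C(32,0)·0.05^0·0.95^32 = 0.193711
  k=1: C(32,1)·0.05^1·0.95^31 = 0.326251
1 − 0.519962 = 0.480038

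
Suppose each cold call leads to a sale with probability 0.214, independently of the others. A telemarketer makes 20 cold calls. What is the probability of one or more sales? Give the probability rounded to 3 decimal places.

P(at least one) = 1 − P(none) = 1 − (1 − 0.214)^20
= 1 − 0.00810 = 0.99190

0.992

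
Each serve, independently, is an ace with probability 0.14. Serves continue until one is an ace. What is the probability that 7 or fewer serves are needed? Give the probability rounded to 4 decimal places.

0.6521

Y = number of serves to the first success; geometric, p = 0.14.
P(Y ≤ 7) = 1 − (1−p)^7 = 1 − 0.347928 = 0.652072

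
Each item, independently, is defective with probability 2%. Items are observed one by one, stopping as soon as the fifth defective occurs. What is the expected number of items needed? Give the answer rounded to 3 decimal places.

Y = total items until the fifth success; negative binomial with r=5, p=0.02.
E[Y] = r / p = 5 / 0.02 = 250.00000

250.000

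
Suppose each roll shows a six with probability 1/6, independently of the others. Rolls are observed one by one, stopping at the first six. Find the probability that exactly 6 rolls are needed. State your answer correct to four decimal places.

Geometric (trials to first success), p = 0.166667.
P(Y = 6) = (1−p)^5 · p = 0.40188 · 0.166667 = 0.066980

0.0670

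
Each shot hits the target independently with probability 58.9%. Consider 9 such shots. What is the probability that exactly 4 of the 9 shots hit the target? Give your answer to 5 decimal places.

X ~ Binomial(n=9, p=0.589).
P(X=4) = C(9,4) · p^4 · (1−p)^5
= 126 · 0.12035 · 0.011728 = 0.1778447

0.17784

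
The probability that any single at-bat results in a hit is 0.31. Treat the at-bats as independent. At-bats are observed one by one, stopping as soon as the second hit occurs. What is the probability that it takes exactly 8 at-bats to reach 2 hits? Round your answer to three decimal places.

0.073

Y = trial on which the second success occurs; negative binomial, r=2, p=0.31.
P(Y=8) = C(7,1) · p^2 · (1−p)^6
= 7 · 0.0961 · 0.10792 = 0.07260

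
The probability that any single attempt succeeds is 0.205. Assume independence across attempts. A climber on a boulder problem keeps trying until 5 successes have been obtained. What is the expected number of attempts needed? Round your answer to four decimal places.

24.3902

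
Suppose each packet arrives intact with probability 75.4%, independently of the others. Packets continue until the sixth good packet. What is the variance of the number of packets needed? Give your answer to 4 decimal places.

Y = total packets until the sixth success; negative binomial with r=6, p=0.754.
Var(Y) = r(1−p)/p² = 6·0.246 / 0.754² = 2.596233

2.5962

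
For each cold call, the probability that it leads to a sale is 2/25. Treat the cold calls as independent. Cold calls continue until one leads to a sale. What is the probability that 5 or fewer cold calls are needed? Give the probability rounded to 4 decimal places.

Y = number of cold calls to the first success; geometric, p = 0.08.
P(Y ≤ 5) = 1 − (1−p)^5 = 1 − 0.659082 = 0.340918

0.3409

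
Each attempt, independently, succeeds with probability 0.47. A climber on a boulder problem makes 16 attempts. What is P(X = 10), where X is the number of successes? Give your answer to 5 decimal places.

X ~ Binomial(n=16, p=0.47).
P(X=10) = C(16,10) · p^10 · (1−p)^6
= 8008 · 0.00052599 · 0.022164 = 0.0933594

0.09336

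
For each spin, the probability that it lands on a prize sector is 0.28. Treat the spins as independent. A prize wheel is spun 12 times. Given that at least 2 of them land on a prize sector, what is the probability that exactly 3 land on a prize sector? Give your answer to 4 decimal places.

0.2822

X ~ Binomial(12, 0.28). Want P(X=3 | X≥2) = P(X=3) / P(X≥2).
P(X=3) = C(12,3)·0.28^3·0.72^9 = 0.251125
P(X≥2) = 1 − 0.019408 − 0.090573 = 0.890019
Ratio = 0.251125 / 0.890019 = 0.282156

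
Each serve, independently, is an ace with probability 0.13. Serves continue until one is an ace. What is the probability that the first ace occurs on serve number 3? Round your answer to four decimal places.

0.0984

Geometric (trials to first success), p = 0.13.
P(Y = 3) = (1−p)^2 · p = 0.7569 · 0.13 = 0.098397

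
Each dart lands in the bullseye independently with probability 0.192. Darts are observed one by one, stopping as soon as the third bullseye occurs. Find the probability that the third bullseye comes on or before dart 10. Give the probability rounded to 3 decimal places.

Finishing within 10 darts ⇔ at least 3 successes in the first 10. With X ~ Binomial(10, 0.192), P(Y ≤ 10) = 1 − P(X ≤ 2).
  k=0: C(10,0)·0.192^0·0.808^10 = 0.11861
  k=1: C(10,1)·0.192^1·0.808^9 = 0.28184
  k=2: C(10,2)·0.192^2·0.808^8 = 0.30137
1 − 0.70182 = 0.29818

0.298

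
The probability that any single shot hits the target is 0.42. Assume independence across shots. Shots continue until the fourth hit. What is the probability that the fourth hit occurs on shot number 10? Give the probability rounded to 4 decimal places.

Y = trial on which the fourth success occurs; negative binomial, r=4, p=0.42.
P(Y=10) = C(9,3) · p^4 · (1−p)^6
= 84 · 0.031117 · 0.038069 = 0.099505

0.0995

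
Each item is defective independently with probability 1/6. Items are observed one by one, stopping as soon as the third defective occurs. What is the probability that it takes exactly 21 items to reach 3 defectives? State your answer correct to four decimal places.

0.0330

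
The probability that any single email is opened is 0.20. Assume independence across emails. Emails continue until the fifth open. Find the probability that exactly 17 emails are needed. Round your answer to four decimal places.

Y = trial on which the fifth success occurs; negative binomial, r=5, p=0.20.
P(Y=17) = C(16,4) · p^5 · (1−p)^12
= 1820 · 0.00032 · 0.068719 = 0.040022

0.0400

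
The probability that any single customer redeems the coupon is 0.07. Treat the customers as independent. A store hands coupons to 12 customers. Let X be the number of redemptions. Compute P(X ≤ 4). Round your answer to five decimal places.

0.99912

X ~ Binomial(12, 0.07); P(X ≤ 4) = Σ C(12,k) p^k (1−p)^(12−k) over k:
  k=0: C(12,0)·0.07^0·0.93^12 = 0.4185963
  k=1: C(12,1)·0.07^1·0.93^11 = 0.3780870
  k=2: C(12,2)·0.07^2·0.93^10 = 0.1565199
  k=3: C(12,3)·0.07^3·0.93^9 = 0.0392702
  k=4: C(12,4)·0.07^4·0.93^8 = 0.0066506
Total = 0.9991240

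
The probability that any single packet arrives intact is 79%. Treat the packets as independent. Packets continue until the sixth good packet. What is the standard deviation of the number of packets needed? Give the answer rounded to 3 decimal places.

1.421

Y = total packets until the sixth success; negative binomial with r=6, p=0.79.
SD(Y) = √[r(1−p)/p²] = √(2.01891) = 1.42088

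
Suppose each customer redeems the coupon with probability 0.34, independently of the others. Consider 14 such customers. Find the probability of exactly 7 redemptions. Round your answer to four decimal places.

X ~ Binomial(n=14, p=0.34).
P(X=7) = C(14,7) · p^7 · (1−p)^7
= 3432 · 0.00052523 · 0.054552 = 0.098335

0.0983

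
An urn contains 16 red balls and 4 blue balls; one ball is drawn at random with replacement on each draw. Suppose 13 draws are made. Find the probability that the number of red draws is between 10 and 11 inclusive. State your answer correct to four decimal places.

0.5137

X ~ Binomial(13, 0.80); P(10 ≤ X ≤ 11) = Σ C(13,k) p^k (1−p)^(13−k) over k:
  k=10: C(13,10)·0.80^10·0.20^3 = 0.245672
  k=11: C(13,11)·0.80^11·0.20^2 = 0.268006
Total = 0.513678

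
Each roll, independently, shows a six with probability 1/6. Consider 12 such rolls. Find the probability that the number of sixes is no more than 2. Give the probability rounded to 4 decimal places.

X ~ Binomial(12, 0.166667); P(X ≤ 2) = Σ C(12,k) p^k (1−p)^(12−k) over k:
  k=0: C(12,0)·0.166667^0·0.833333^12 = 0.112157
  k=1: C(12,1)·0.166667^1·0.833333^11 = 0.269176
  k=2: C(12,2)·0.166667^2·0.833333^10 = 0.296094
Total = 0.677426

0.6774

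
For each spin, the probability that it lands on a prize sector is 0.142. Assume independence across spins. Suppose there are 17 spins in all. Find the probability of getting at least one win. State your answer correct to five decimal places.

P(at least one) = 1 − P(none) = 1 − (1 − 0.142)^17
= 1 − 0.0740089 = 0.9259911

0.92599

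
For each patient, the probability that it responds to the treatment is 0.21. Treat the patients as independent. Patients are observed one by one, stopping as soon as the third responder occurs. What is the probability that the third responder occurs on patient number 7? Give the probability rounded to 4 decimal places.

Y = trial on which the third success occurs; negative binomial, r=3, p=0.21.
P(Y=7) = C(6,2) · p^3 · (1−p)^4
= 15 · 0.009261 · 0.3895 = 0.054108

0.0541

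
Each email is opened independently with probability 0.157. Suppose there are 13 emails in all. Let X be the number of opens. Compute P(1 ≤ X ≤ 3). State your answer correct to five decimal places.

X ~ Binomial(13, 0.157); P(1 ≤ X ≤ 3) = Σ C(13,k) p^k (1−p)^(13−k) over k:
  k=1: C(13,1)·0.157^1·0.843^12 = 0.2628899
  k=2: C(13,2)·0.157^2·0.843^11 = 0.2937631
  k=3: C(13,3)·0.157^3·0.843^10 = 0.2006045
Total = 0.7572575

0.75726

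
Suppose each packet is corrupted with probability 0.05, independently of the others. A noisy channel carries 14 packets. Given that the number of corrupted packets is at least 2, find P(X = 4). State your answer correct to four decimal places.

0.0245

X ~ Binomial(14, 0.05). Want P(X=4 | X≥2) = P(X=4) / P(X≥2).
P(X=4) = C(14,4)·0.05^4·0.95^10 = 0.003746
P(X≥2) = 1 − 0.487675 − 0.359339 = 0.152986
Ratio = 0.003746 / 0.152986 = 0.024485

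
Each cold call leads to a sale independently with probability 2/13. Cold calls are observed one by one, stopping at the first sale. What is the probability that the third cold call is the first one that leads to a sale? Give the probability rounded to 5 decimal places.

0.11015

Geometric (trials to first success), p = 0.153846.
P(Y = 3) = (1−p)^2 · p = 0.71598 · 0.153846 = 0.1101502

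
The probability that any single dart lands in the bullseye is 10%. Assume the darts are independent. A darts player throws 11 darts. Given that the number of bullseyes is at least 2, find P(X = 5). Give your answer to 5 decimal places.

0.00811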